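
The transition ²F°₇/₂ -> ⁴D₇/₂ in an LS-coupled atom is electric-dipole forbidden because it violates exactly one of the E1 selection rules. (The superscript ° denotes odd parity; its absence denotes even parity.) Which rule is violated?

the ΔS = 0 rule

ΔS = 0: S: 1/2 → 3/2 — fails.
ΔJ = 0, ±1 (not J=0↔0): J: 7/2 → 7/2, ΔJ = +0 — ok.
ΔL = 0, ±1 (not L=0↔0): L: 3 → 2, ΔL = -1 — ok.
Parity must change: odd → even — ok.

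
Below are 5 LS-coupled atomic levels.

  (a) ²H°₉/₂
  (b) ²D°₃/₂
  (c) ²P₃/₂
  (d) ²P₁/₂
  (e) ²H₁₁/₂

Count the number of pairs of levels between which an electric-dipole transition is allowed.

3

(a)–(b): forbidden (parity, ΔL, ΔJ).
(a)–(c): forbidden (ΔL, ΔJ).
(a)–(d): forbidden (ΔL, ΔJ).
(a)–(e): allowed.
(b)–(c): allowed.
(b)–(d): allowed.
(b)–(e): forbidden (ΔL, ΔJ).
(c)–(d): forbidden (parity).
(c)–(e): forbidden (parity, ΔL, ΔJ).
(d)–(e): forbidden (parity, ΔL, ΔJ).
Allowed pairs: 3 of 10.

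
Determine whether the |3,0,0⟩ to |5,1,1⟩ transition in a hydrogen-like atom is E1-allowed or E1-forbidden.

allowed

Initial l = 0, final l = 1, so Δl = +1. E1 requires Δl = ±1: ok.
Δm_l = 1 − (0) = +1. E1 requires Δm_l = 0, ±1: ok.
All E1 selection rules are satisfied.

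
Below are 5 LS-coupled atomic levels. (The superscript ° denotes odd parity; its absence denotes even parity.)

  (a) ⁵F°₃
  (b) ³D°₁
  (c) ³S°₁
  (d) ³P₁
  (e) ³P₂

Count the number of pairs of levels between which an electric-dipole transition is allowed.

(a)–(b): forbidden (parity, ΔS, ΔJ).
(a)–(c): forbidden (parity, ΔS, ΔL, ΔJ).
(a)–(d): forbidden (ΔS, ΔL, ΔJ).
(a)–(e): forbidden (ΔS, ΔL).
(b)–(c): forbidden (parity, ΔL).
(b)–(d): allowed.
(b)–(e): allowed.
(c)–(d): allowed.
(c)–(e): allowed.
(d)–(e): forbidden (parity).
Allowed pairs: 4 of 10.

4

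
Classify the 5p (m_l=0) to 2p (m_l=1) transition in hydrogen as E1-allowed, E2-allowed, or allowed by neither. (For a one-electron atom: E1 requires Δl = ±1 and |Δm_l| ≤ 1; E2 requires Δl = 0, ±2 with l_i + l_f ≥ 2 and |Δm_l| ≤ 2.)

E2

Δl = 1 − 1 = +0; l_i + l_f = 2.
Δm_l = +1.
E1 (Δl = ±1, |Δm_l| ≤ 1): not satisfied.
E2 (Δl = 0,±2, l_i+l_f ≥ 2, |Δm_l| ≤ 2): satisfied.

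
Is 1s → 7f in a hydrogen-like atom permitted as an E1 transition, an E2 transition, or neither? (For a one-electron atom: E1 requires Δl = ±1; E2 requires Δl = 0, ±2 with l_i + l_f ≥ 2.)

Δl = 3 − 0 = +3; l_i + l_f = 3.
E1 (Δl = ±1): not satisfied.
E2 (Δl = 0,±2, l_i+l_f ≥ 2): not satisfied.

neither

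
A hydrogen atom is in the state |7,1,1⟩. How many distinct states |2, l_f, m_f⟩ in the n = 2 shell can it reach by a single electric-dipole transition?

1

E1 requires Δl = ±1, so l_f ∈ {0, 2}; with 0 ≤ l_f ≤ n_f−1 = 1, the allowed l_f values are {0}.
For l_f = 0: m_f ∈ {m_i−1, m_i, m_i+1} ∩ [−0, 0] = {0} → 1 state.
Total: 1.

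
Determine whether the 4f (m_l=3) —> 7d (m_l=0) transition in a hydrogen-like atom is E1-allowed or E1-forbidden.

forbidden

Δl = 2 − 3 = -1; the E1 rule Δl = ±1 is satisfied.
Δm_l = 0 − (3) = -3. E1 requires Δm_l = 0, ±1: violated.
The transition is electric-dipole forbidden.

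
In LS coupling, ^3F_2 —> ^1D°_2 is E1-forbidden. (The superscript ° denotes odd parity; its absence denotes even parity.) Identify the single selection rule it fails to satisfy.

the ΔS = 0 rule

Parity must change: even → odd — passes.
ΔS = 0: S: 1 → 0 — fails.
ΔL = 0, ±1 (not L=0↔0): L: 3 → 2, ΔL = -1 — passes.
ΔJ = 0, ±1 (not J=0↔0): J: 2 → 2, ΔJ = +0 — passes.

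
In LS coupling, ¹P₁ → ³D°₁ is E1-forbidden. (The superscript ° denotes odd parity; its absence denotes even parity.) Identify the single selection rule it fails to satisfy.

Reading off the term symbols: S 0→1, L 1→2, J 1→1, parity even→odd.
ΔL = 0, ±1 (not L=0↔0): L: 1 → 2, ΔL = +1 — ok.
Parity must change: even → odd — ok.
ΔS = 0: S: 0 → 1 — fails.
ΔJ = 0, ±1 (not J=0↔0): J: 1 → 1, ΔJ = +0 — ok.

the ΔS = 0 rule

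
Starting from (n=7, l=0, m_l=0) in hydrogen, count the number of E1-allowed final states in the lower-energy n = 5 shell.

3

E1 requires Δl = ±1, so l_f ∈ {-1, 1}; with 0 ≤ l_f ≤ n_f−1 = 4, the allowed l_f values are {1}.
For l_f = 1: m_f ∈ {m_i−1, m_i, m_i+1} ∩ [−1, 1] = {-1, 0, 1} → 3 states.
Total: 3.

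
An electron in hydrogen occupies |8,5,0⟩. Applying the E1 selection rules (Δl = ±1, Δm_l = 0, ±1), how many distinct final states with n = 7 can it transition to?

E1 requires Δl = ±1, so l_f ∈ {4, 6}; with 0 ≤ l_f ≤ n_f−1 = 6, the allowed l_f values are {4, 6}.
For l_f = 4: m_f ∈ {m_i−1, m_i, m_i+1} ∩ [−4, 4] = {-1, 0, 1} → 3 states.
For l_f = 6: m_f ∈ {m_i−1, m_i, m_i+1} ∩ [−6, 6] = {-1, 0, 1} → 3 states.
Total: 6.

6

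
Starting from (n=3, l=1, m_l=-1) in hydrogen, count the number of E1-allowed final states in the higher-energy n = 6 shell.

4

E1 requires Δl = ±1, so l_f ∈ {0, 2}; with 0 ≤ l_f ≤ n_f−1 = 5, the allowed l_f values are {0, 2}.
For l_f = 0: m_f ∈ {m_i−1, m_i, m_i+1} ∩ [−0, 0] = {0} → 1 state.
For l_f = 2: m_f ∈ {m_i−1, m_i, m_i+1} ∩ [−2, 2] = {-2, -1, 0} → 3 states.
Total: 4.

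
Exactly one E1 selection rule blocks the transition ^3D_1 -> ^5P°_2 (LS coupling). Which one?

the ΔS = 0 rule

Initial level: S=1, L=2, J=1, parity even. Final level: S=2, L=1, J=2, parity odd.
ΔS = 0: S: 1 → 2 — ✗.
ΔJ = 0, ±1 (not J=0↔0): J: 1 → 2, ΔJ = +1 — ✓.
Parity must change: even → odd — ✓.
ΔL = 0, ±1 (not L=0↔0): L: 2 → 1, ΔL = -1 — ✓.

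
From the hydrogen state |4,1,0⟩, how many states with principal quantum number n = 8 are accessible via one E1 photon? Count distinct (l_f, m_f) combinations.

4

E1 requires Δl = ±1, so l_f ∈ {0, 2}; with 0 ≤ l_f ≤ n_f−1 = 7, the allowed l_f values are {0, 2}.
For l_f = 0: m_f ∈ {m_i−1, m_i, m_i+1} ∩ [−0, 0] = {0} → 1 state.
For l_f = 2: m_f ∈ {m_i−1, m_i, m_i+1} ∩ [−2, 2] = {-1, 0, 1} → 3 states.
Total: 4.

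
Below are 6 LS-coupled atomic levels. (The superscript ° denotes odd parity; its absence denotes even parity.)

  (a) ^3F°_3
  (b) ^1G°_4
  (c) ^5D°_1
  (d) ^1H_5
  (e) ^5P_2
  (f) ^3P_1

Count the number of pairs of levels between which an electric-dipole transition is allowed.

2

(a)–(b): forbidden (parity, ΔS).
(a)–(c): forbidden (parity, ΔS, ΔJ).
(a)–(d): forbidden (ΔS, ΔL, ΔJ).
(a)–(e): forbidden (ΔS, ΔL).
(a)–(f): forbidden (ΔL, ΔJ).
(b)–(c): forbidden (parity, ΔS, ΔL, ΔJ).
(b)–(d): allowed.
(b)–(e): forbidden (ΔS, ΔL, ΔJ).
(b)–(f): forbidden (ΔS, ΔL, ΔJ).
(c)–(d): forbidden (ΔS, ΔL, ΔJ).
(c)–(e): allowed.
(c)–(f): forbidden (ΔS).
(d)–(e): forbidden (parity, ΔS, ΔL, ΔJ).
(d)–(f): forbidden (parity, ΔS, ΔL, ΔJ).
(e)–(f): forbidden (parity, ΔS).
Allowed pairs: 2 of 15.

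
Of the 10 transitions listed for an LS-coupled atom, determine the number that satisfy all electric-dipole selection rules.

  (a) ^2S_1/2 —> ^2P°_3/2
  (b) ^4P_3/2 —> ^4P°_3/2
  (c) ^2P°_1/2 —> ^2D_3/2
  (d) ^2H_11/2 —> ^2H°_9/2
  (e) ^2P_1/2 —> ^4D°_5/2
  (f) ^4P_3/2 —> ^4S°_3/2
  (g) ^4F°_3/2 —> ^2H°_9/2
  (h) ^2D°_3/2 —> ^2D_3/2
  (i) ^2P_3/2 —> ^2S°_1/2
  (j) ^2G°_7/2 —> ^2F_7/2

8

(a) allowed
(b) allowed
(c) allowed
(d) allowed
(e) forbidden (ΔS, ΔJ fail)
(f) allowed
(g) forbidden (parity, ΔS, ΔL, ΔJ fail)
(h) allowed
(i) allowed
(j) allowed
Total allowed: 8 of 10.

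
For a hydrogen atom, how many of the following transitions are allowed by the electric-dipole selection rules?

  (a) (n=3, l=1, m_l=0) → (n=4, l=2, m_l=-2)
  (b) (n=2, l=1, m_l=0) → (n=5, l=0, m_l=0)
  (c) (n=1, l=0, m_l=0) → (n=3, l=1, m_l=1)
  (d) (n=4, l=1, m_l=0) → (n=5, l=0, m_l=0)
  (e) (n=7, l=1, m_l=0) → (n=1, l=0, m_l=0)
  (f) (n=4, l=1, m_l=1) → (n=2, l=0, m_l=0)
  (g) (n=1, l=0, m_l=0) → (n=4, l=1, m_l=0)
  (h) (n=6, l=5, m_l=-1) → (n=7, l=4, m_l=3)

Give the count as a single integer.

(a) forbidden — Δm_l = -2 (E1 requires Δm_l = 0, ±1)
(b) allowed
(c) allowed
(d) allowed
(e) allowed
(f) allowed
(g) allowed
(h) forbidden — Δm_l = +4 (E1 requires Δm_l = 0, ±1)
Total allowed: 6 of 8.

6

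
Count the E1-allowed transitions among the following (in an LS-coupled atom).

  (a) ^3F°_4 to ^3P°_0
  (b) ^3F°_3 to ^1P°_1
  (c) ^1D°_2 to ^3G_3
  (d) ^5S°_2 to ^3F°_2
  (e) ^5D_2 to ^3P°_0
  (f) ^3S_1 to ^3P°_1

(a) forbidden (parity, ΔL, ΔJ fail)
(b) forbidden (parity, ΔS, ΔL, ΔJ fail)
(c) forbidden (ΔS, ΔL fail)
(d) forbidden (parity, ΔS, ΔL fail)
(e) forbidden (ΔS, ΔJ fail)
(f) allowed
Total allowed: 1 of 6.

1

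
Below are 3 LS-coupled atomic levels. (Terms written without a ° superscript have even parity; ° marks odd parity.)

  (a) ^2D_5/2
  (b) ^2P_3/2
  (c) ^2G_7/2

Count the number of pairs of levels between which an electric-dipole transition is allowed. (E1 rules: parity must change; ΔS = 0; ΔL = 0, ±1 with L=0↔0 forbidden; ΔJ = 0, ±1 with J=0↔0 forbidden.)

0

(a)–(b): forbidden (parity).
(a)–(c): forbidden (parity, ΔL).
(b)–(c): forbidden (parity, ΔL, ΔJ).
Allowed pairs: 0 of 3.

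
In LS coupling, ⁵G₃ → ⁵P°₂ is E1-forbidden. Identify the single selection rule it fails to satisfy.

Initial level: S=2, L=4, J=3, parity even. Final level: S=2, L=1, J=2, parity odd.
Parity must change: even → odd — passes.
ΔS = 0: S: 2 → 2 — passes.
ΔL = 0, ±1 (not L=0↔0): L: 4 → 1, ΔL = -3 — fails.
ΔJ = 0, ±1 (not J=0↔0): J: 3 → 2, ΔJ = -1 — passes.

the ΔL = 0, ±1 rule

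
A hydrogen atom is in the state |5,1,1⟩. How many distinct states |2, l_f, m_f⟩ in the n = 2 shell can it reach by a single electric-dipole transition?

E1 requires Δl = ±1, so l_f ∈ {0, 2}; with 0 ≤ l_f ≤ n_f−1 = 1, the allowed l_f values are {0}.
For l_f = 0: m_f ∈ {m_i−1, m_i, m_i+1} ∩ [−0, 0] = {0} → 1 state.
Total: 1.

1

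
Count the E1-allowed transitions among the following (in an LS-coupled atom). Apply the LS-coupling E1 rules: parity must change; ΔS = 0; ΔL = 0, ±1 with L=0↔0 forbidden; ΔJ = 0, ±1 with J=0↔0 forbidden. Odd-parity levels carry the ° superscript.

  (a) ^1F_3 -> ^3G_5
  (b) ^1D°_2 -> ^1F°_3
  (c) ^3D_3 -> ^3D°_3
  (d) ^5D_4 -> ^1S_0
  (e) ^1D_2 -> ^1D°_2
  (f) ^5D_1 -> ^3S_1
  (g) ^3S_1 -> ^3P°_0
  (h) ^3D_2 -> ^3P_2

(a) forbidden (parity, ΔS, ΔJ fail)
(b) forbidden (parity fails)
(c) allowed
(d) forbidden (parity, ΔS, ΔL, ΔJ fail)
(e) allowed
(f) forbidden (parity, ΔS, ΔL fail)
(g) allowed
(h) forbidden (parity fails)
Total allowed: 3 of 8.

3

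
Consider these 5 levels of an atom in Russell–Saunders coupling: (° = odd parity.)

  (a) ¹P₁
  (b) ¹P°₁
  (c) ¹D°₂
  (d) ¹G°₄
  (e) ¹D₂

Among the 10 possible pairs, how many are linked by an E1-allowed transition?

(a)–(b): allowed.
(a)–(c): allowed.
(a)–(d): forbidden (ΔL, ΔJ).
(a)–(e): forbidden (parity).
(b)–(c): forbidden (parity).
(b)–(d): forbidden (parity, ΔL, ΔJ).
(b)–(e): allowed.
(c)–(d): forbidden (parity, ΔL, ΔJ).
(c)–(e): allowed.
(d)–(e): forbidden (ΔL, ΔJ).
Allowed pairs: 4 of 10.

4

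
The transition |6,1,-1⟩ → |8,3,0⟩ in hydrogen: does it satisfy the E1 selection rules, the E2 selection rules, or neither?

Δl = 3 − 1 = +2; l_i + l_f = 4.
Δm_l = +1.
E1 (Δl = ±1, |Δm_l| ≤ 1): not satisfied.
E2 (Δl = 0,±2, l_i+l_f ≥ 2, |Δm_l| ≤ 2): satisfied.

E2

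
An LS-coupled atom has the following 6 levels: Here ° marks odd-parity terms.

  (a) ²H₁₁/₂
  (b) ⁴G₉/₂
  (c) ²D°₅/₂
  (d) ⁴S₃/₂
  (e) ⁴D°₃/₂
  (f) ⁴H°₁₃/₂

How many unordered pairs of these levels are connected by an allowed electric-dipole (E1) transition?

(a)–(b): forbidden (parity, ΔS).
(a)–(c): forbidden (ΔL, ΔJ).
(a)–(d): forbidden (parity, ΔS, ΔL, ΔJ).
(a)–(e): forbidden (ΔS, ΔL, ΔJ).
(a)–(f): forbidden (ΔS).
(b)–(c): forbidden (ΔS, ΔL, ΔJ).
(b)–(d): forbidden (parity, ΔL, ΔJ).
(b)–(e): forbidden (ΔL, ΔJ).
(b)–(f): forbidden (ΔJ).
(c)–(d): forbidden (ΔS, ΔL).
(c)–(e): forbidden (parity, ΔS).
(c)–(f): forbidden (parity, ΔS, ΔL, ΔJ).
(d)–(e): forbidden (ΔL).
(d)–(f): forbidden (ΔL, ΔJ).
(e)–(f): forbidden (parity, ΔL, ΔJ).
Allowed pairs: 0 of 15.

0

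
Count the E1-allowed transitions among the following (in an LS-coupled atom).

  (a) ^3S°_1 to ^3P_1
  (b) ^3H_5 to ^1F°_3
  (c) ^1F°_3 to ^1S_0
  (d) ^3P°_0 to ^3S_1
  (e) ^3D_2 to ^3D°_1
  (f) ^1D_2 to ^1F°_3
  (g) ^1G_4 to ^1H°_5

5

(a) allowed
(b) forbidden (ΔS, ΔL, ΔJ fail)
(c) forbidden (ΔL, ΔJ fail)
(d) allowed
(e) allowed
(f) allowed
(g) allowed
Total allowed: 5 of 7.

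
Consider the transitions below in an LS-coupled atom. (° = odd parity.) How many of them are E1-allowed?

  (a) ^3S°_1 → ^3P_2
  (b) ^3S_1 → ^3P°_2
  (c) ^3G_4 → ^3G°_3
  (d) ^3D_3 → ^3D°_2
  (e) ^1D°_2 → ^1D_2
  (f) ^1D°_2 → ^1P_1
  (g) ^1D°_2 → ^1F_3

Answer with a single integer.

(a) allowed
(b) allowed
(c) allowed
(d) allowed
(e) allowed
(f) allowed
(g) allowed
Total allowed: 7 of 7.

7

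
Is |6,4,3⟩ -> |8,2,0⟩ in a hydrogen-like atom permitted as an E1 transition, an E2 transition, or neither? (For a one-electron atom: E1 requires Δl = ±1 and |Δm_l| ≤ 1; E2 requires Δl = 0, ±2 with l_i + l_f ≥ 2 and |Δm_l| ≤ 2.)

Δl = 2 − 4 = -2; l_i + l_f = 6.
Δm_l = -3.
E1 (Δl = ±1, |Δm_l| ≤ 1): not satisfied.
E2 (Δl = 0,±2, l_i+l_f ≥ 2, |Δm_l| ≤ 2): not satisfied.

neither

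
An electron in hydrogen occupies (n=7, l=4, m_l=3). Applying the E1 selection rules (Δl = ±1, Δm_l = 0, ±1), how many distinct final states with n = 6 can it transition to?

5

E1 requires Δl = ±1, so l_f ∈ {3, 5}; with 0 ≤ l_f ≤ n_f−1 = 5, the allowed l_f values are {3, 5}.
For l_f = 3: m_f ∈ {m_i−1, m_i, m_i+1} ∩ [−3, 3] = {2, 3} → 2 states.
For l_f = 5: m_f ∈ {m_i−1, m_i, m_i+1} ∩ [−5, 5] = {2, 3, 4} → 3 states.
Total: 5.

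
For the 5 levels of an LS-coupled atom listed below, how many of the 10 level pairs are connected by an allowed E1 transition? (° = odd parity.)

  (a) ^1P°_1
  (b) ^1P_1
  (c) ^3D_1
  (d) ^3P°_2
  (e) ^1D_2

(a)–(b): allowed.
(a)–(c): forbidden (ΔS).
(a)–(d): forbidden (parity, ΔS).
(a)–(e): allowed.
(b)–(c): forbidden (parity, ΔS).
(b)–(d): forbidden (ΔS).
(b)–(e): forbidden (parity).
(c)–(d): allowed.
(c)–(e): forbidden (parity, ΔS).
(d)–(e): forbidden (ΔS).
Allowed pairs: 3 of 10.

3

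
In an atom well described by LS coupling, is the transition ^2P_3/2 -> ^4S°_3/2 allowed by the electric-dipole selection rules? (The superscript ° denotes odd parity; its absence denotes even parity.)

Initial level: S=1/2, L=1, J=3/2, parity even. Final level: S=3/2, L=0, J=3/2, parity odd.
Parity must change: even → odd — ok.
ΔJ = 0, ±1 (not J=0↔0): J: 3/2 → 3/2, ΔJ = +0 — ok.
ΔL = 0, ±1 (not L=0↔0): L: 1 → 0, ΔL = -1 — ok.
ΔS = 0: S: 1/2 → 3/2 — fails.
Rule(s) violated: ΔS.

forbidden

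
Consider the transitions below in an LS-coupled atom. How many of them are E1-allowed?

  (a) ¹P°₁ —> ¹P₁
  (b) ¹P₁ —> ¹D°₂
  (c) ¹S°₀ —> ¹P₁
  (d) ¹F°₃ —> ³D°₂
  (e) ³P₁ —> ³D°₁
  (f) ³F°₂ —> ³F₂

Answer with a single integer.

(a) allowed
(b) allowed
(c) allowed
(d) forbidden (parity, ΔS fail)
(e) allowed
(f) allowed
Total allowed: 5 of 6.

5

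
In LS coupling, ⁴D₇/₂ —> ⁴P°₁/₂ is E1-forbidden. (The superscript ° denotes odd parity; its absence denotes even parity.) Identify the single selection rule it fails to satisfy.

Initial level: S=3/2, L=2, J=7/2, parity even. Final level: S=3/2, L=1, J=1/2, parity odd.
Parity must change: even → odd — satisfied.
ΔS = 0: S: 3/2 → 3/2 — satisfied.
ΔJ = 0, ±1 (not J=0↔0): J: 7/2 → 1/2, ΔJ = -3 — violated.
ΔL = 0, ±1 (not L=0↔0): L: 2 → 1, ΔL = -1 — satisfied.

the ΔJ = 0, ±1 rule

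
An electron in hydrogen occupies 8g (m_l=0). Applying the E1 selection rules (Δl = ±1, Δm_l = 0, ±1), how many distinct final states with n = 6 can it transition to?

E1 requires Δl = ±1, so l_f ∈ {3, 5}; with 0 ≤ l_f ≤ n_f−1 = 5, the allowed l_f values are {3, 5}.
For l_f = 3: m_f ∈ {m_i−1, m_i, m_i+1} ∩ [−3, 3] = {-1, 0, 1} → 3 states.
For l_f = 5: m_f ∈ {m_i−1, m_i, m_i+1} ∩ [−5, 5] = {-1, 0, 1} → 3 states.
Total: 6.

6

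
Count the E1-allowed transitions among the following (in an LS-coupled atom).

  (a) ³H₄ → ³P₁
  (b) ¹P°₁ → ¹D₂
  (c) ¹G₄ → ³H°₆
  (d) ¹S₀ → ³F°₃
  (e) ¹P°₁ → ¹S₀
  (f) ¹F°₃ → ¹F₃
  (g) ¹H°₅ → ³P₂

(a) forbidden (parity, ΔL, ΔJ fail)
(b) allowed
(c) forbidden (ΔS, ΔJ fail)
(d) forbidden (ΔS, ΔL, ΔJ fail)
(e) allowed
(f) allowed
(g) forbidden (ΔS, ΔL, ΔJ fail)
Total allowed: 3 of 7.

3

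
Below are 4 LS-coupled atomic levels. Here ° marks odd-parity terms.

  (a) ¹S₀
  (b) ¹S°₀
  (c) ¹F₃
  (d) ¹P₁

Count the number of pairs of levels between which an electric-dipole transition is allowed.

1

(a)–(b): forbidden (ΔL, ΔJ).
(a)–(c): forbidden (parity, ΔL, ΔJ).
(a)–(d): forbidden (parity).
(b)–(c): forbidden (ΔL, ΔJ).
(b)–(d): allowed.
(c)–(d): forbidden (parity, ΔL, ΔJ).
Allowed pairs: 1 of 6.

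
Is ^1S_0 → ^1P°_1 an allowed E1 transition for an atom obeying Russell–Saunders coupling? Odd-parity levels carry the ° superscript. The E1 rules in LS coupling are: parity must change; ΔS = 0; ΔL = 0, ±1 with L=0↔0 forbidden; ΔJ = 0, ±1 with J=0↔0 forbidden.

allowed

Parity must change: even → odd — ok.
ΔS = 0: S: 0 → 0 — ok.
ΔL = 0, ±1 (not L=0↔0): L: 0 → 1, ΔL = +1 — ok.
ΔJ = 0, ±1 (not J=0↔0): J: 0 → 1, ΔJ = +1 — ok.
All four E1 rules are satisfied.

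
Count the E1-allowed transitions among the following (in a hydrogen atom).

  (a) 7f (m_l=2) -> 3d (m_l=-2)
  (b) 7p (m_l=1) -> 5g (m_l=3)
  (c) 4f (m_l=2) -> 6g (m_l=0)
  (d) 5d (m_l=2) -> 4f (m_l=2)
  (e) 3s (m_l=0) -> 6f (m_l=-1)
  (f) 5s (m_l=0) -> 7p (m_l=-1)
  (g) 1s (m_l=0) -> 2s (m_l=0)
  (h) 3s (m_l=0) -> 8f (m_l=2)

(a) forbidden — Δm_l = -4 (E1 requires Δm_l = 0, ±1)
(b) forbidden — Δl = +3 (E1 requires Δl = ±1); Δm_l = +2 (E1 requires Δm_l = 0, ±1)
(c) forbidden — Δm_l = -2 (E1 requires Δm_l = 0, ±1)
(d) allowed
(e) forbidden — Δl = +3 (E1 requires Δl = ±1)
(f) allowed
(g) forbidden — Δl = +0 (E1 requires Δl = ±1)
(h) forbidden — Δl = +3 (E1 requires Δl = ±1); Δm_l = +2 (E1 requires Δm_l = 0, ±1)
Total allowed: 2 of 8.

2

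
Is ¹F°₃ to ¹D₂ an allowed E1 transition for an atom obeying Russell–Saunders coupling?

Initial level: S=0, L=3, J=3, parity odd. Final level: S=0, L=2, J=2, parity even.
ΔJ = 0, ±1 (not J=0↔0): J: 3 → 2, ΔJ = -1 — ✓.
ΔS = 0: S: 0 → 0 — ✓.
ΔL = 0, ±1 (not L=0↔0): L: 3 → 2, ΔL = -1 — ✓.
Parity must change: odd → even — ✓.
All four E1 rules are satisfied.

allowed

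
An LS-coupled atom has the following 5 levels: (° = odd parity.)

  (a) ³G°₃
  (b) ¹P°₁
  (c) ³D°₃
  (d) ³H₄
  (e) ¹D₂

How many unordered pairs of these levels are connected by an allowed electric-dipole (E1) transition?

2

(a)–(b): forbidden (parity, ΔS, ΔL, ΔJ).
(a)–(c): forbidden (parity, ΔL).
(a)–(d): allowed.
(a)–(e): forbidden (ΔS, ΔL).
(b)–(c): forbidden (parity, ΔS, ΔJ).
(b)–(d): forbidden (ΔS, ΔL, ΔJ).
(b)–(e): allowed.
(c)–(d): forbidden (ΔL).
(c)–(e): forbidden (ΔS).
(d)–(e): forbidden (parity, ΔS, ΔL, ΔJ).
Allowed pairs: 2 of 10.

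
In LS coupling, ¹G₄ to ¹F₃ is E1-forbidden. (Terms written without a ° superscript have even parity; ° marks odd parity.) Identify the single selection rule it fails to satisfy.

parity

Parity must change: even → even — violated.
ΔS = 0: S: 0 → 0 — satisfied.
ΔL = 0, ±1 (not L=0↔0): L: 4 → 3, ΔL = -1 — satisfied.
ΔJ = 0, ±1 (not J=0↔0): J: 4 → 3, ΔJ = -1 — satisfied.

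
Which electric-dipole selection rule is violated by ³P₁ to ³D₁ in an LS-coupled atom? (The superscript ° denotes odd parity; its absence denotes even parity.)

parity

Initial level: S=1, L=1, J=1, parity even. Final level: S=1, L=2, J=1, parity even.
Parity must change: even → even — ✗.
ΔS = 0: S: 1 → 1 — ✓.
ΔL = 0, ±1 (not L=0↔0): L: 1 → 2, ΔL = +1 — ✓.
ΔJ = 0, ±1 (not J=0↔0): J: 1 → 1, ΔJ = +0 — ✓.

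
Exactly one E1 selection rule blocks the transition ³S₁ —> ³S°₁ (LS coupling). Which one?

the L=0 ↔ L=0 exclusion

Reading off the term symbols: S 1→1, L 0→0, J 1→1, parity even→odd.
Parity must change: even → odd — ok.
ΔS = 0: S: 1 → 1 — ok.
ΔL = 0, ±1 (not L=0↔0): L: 0 → 0, ΔL = +0 — fails.
ΔJ = 0, ±1 (not J=0↔0): J: 1 → 1, ΔJ = +0 — ok.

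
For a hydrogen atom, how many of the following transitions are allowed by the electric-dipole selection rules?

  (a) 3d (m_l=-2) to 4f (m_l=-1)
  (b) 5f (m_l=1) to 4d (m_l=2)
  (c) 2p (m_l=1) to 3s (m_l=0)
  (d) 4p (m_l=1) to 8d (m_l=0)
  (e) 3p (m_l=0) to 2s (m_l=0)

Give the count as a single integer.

5

(a) allowed
(b) allowed
(c) allowed
(d) allowed
(e) allowed
Total allowed: 5 of 5.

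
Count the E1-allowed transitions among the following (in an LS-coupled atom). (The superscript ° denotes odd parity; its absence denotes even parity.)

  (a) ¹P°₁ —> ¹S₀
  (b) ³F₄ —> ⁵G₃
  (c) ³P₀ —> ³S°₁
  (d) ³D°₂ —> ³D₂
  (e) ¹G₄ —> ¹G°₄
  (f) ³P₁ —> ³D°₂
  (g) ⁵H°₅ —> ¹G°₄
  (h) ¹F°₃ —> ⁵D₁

5

(a) allowed
(b) forbidden (parity, ΔS fail)
(c) allowed
(d) allowed
(e) allowed
(f) allowed
(g) forbidden (parity, ΔS fail)
(h) forbidden (ΔS, ΔJ fail)
Total allowed: 5 of 8.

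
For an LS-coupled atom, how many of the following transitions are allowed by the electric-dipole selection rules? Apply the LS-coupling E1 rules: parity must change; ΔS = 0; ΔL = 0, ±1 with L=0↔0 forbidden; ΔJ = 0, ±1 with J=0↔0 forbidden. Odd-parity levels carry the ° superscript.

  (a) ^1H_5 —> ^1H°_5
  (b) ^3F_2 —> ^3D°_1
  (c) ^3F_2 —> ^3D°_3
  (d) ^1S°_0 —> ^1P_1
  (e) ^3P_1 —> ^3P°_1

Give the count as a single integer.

(a) allowed
(b) allowed
(c) allowed
(d) allowed
(e) allowed
Total allowed: 5 of 5.

5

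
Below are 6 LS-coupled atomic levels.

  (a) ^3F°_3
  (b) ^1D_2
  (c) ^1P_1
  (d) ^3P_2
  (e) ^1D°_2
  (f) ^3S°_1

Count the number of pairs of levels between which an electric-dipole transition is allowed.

(a)–(b): forbidden (ΔS).
(a)–(c): forbidden (ΔS, ΔL, ΔJ).
(a)–(d): forbidden (ΔL).
(a)–(e): forbidden (parity, ΔS).
(a)–(f): forbidden (parity, ΔL, ΔJ).
(b)–(c): forbidden (parity).
(b)–(d): forbidden (parity, ΔS).
(b)–(e): allowed.
(b)–(f): forbidden (ΔS, ΔL).
(c)–(d): forbidden (parity, ΔS).
(c)–(e): allowed.
(c)–(f): forbidden (ΔS).
(d)–(e): forbidden (ΔS).
(d)–(f): allowed.
(e)–(f): forbidden (parity, ΔS, ΔL).
Allowed pairs: 3 of 15.

3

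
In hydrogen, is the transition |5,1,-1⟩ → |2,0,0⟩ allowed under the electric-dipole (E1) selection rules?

Initial l = 1, final l = 0, so Δl = -1. E1 requires Δl = ±1: ✓.
m_l: -1 → 0 (Δm_l = +1). |Δm_l| ≤ 1 ✓.
All E1 selection rules are satisfied.

allowed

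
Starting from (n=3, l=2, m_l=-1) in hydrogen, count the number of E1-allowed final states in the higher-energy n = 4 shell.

E1 requires Δl = ±1, so l_f ∈ {1, 3}; with 0 ≤ l_f ≤ n_f−1 = 3, the allowed l_f values are {1, 3}.
For l_f = 1: m_f ∈ {m_i−1, m_i, m_i+1} ∩ [−1, 1] = {-1, 0} → 2 states.
For l_f = 3: m_f ∈ {m_i−1, m_i, m_i+1} ∩ [−3, 3] = {-2, -1, 0} → 3 states.
Total: 5.

5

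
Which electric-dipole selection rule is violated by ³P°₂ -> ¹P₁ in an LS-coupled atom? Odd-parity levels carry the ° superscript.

the ΔS = 0 rule

Initial level: S=1, L=1, J=2, parity odd. Final level: S=0, L=1, J=1, parity even.
Parity must change: odd → even — ok.
ΔS = 0: S: 1 → 0 — fails.
ΔL = 0, ±1 (not L=0↔0): L: 1 → 1, ΔL = +0 — ok.
ΔJ = 0, ±1 (not J=0↔0): J: 2 → 1, ΔJ = -1 — ok.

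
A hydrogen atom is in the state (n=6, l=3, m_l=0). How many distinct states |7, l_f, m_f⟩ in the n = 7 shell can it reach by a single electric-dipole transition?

6

E1 requires Δl = ±1, so l_f ∈ {2, 4}; with 0 ≤ l_f ≤ n_f−1 = 6, the allowed l_f values are {2, 4}.
For l_f = 2: m_f ∈ {m_i−1, m_i, m_i+1} ∩ [−2, 2] = {-1, 0, 1} → 3 states.
For l_f = 4: m_f ∈ {m_i−1, m_i, m_i+1} ∩ [−4, 4] = {-1, 0, 1} → 3 states.
Total: 6.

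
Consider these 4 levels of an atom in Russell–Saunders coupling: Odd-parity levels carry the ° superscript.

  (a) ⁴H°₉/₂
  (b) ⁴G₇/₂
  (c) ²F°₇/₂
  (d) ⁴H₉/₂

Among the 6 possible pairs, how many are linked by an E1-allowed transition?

2

(a)–(b): allowed.
(a)–(c): forbidden (parity, ΔS, ΔL).
(a)–(d): allowed.
(b)–(c): forbidden (ΔS).
(b)–(d): forbidden (parity).
(c)–(d): forbidden (ΔS, ΔL).
Allowed pairs: 2 of 6.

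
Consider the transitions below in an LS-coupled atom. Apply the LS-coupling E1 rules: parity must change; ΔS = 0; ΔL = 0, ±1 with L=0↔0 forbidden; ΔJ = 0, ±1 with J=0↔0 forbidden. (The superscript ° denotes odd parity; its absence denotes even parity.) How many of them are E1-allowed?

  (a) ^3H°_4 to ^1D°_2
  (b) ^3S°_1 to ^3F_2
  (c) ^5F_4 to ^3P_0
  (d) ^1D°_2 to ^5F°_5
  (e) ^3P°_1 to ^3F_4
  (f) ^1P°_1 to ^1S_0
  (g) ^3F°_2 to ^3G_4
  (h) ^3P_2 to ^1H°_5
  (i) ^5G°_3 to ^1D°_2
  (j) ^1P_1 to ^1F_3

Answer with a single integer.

1

(a) forbidden (parity, ΔS, ΔL, ΔJ fail)
(b) forbidden (ΔL fails)
(c) forbidden (parity, ΔS, ΔL, ΔJ fail)
(d) forbidden (parity, ΔS, ΔJ fail)
(e) forbidden (ΔL, ΔJ fail)
(f) allowed
(g) forbidden (ΔJ fails)
(h) forbidden (ΔS, ΔL, ΔJ fail)
(i) forbidden (parity, ΔS, ΔL fail)
(j) forbidden (parity, ΔL, ΔJ fail)
Total allowed: 1 of 10.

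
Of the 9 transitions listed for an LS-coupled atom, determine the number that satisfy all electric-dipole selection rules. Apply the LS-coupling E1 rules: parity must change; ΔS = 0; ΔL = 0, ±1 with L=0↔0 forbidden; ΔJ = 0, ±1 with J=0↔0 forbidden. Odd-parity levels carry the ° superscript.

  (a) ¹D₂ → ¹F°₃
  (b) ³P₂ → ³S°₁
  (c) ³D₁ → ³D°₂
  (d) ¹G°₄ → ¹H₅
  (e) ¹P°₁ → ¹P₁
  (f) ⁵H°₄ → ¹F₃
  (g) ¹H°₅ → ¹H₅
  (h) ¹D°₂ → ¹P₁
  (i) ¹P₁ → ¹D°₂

8

(a) allowed
(b) allowed
(c) allowed
(d) allowed
(e) allowed
(f) forbidden (ΔS, ΔL fail)
(g) allowed
(h) allowed
(i) allowed
Total allowed: 8 of 9.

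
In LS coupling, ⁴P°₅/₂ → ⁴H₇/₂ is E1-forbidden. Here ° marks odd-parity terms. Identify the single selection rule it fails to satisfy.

the ΔL = 0, ±1 rule

Reading off the term symbols: S 3/2→3/2, L 1→5, J 5/2→7/2, parity odd→even.
Parity must change: odd → even — satisfied.
ΔS = 0: S: 3/2 → 3/2 — satisfied.
ΔL = 0, ±1 (not L=0↔0): L: 1 → 5, ΔL = +4 — violated.
ΔJ = 0, ±1 (not J=0↔0): J: 5/2 → 7/2, ΔJ = +1 — satisfied.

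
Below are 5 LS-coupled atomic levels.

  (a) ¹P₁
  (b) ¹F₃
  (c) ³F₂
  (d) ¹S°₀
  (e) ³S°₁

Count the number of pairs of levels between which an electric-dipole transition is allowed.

1

(a)–(b): forbidden (parity, ΔL, ΔJ).
(a)–(c): forbidden (parity, ΔS, ΔL).
(a)–(d): allowed.
(a)–(e): forbidden (ΔS).
(b)–(c): forbidden (parity, ΔS).
(b)–(d): forbidden (ΔL, ΔJ).
(b)–(e): forbidden (ΔS, ΔL, ΔJ).
(c)–(d): forbidden (ΔS, ΔL, ΔJ).
(c)–(e): forbidden (ΔL).
(d)–(e): forbidden (parity, ΔS, ΔL).
Allowed pairs: 1 of 10.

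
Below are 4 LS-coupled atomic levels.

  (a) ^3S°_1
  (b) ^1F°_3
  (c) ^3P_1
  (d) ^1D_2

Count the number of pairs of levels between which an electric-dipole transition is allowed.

2

(a)–(b): forbidden (parity, ΔS, ΔL, ΔJ).
(a)–(c): allowed.
(a)–(d): forbidden (ΔS, ΔL).
(b)–(c): forbidden (ΔS, ΔL, ΔJ).
(b)–(d): allowed.
(c)–(d): forbidden (parity, ΔS).
Allowed pairs: 2 of 6.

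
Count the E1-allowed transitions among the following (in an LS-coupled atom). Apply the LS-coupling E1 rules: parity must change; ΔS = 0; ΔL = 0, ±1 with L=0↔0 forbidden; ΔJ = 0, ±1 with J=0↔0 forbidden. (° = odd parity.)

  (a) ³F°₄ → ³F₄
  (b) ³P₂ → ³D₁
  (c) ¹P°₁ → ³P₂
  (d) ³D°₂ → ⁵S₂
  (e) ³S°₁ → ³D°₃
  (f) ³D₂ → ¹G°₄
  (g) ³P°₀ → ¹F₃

(a) allowed
(b) forbidden (parity fails)
(c) forbidden (ΔS fails)
(d) forbidden (ΔS, ΔL fail)
(e) forbidden (parity, ΔL, ΔJ fail)
(f) forbidden (ΔS, ΔL, ΔJ fail)
(g) forbidden (ΔS, ΔL, ΔJ fail)
Total allowed: 1 of 7.

1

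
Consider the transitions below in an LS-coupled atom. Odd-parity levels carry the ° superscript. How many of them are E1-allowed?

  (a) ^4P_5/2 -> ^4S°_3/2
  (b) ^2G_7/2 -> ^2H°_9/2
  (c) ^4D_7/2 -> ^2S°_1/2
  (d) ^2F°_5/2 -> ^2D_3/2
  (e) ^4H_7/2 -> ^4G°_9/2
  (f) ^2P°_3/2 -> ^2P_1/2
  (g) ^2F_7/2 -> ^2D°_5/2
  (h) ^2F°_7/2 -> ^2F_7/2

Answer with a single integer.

(a) allowed
(b) allowed
(c) forbidden (ΔS, ΔL, ΔJ fail)
(d) allowed
(e) allowed
(f) allowed
(g) allowed
(h) allowed
Total allowed: 7 of 8.

7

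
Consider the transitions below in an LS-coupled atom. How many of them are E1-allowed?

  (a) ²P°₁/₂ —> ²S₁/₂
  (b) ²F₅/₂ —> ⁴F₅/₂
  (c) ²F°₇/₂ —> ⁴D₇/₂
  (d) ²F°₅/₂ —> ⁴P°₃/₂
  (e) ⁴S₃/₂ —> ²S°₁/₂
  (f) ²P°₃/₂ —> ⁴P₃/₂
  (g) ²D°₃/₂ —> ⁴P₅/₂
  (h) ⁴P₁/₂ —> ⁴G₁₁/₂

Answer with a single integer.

(a) allowed
(b) forbidden (parity, ΔS fail)
(c) forbidden (ΔS fails)
(d) forbidden (parity, ΔS, ΔL fail)
(e) forbidden (ΔS, ΔL fail)
(f) forbidden (ΔS fails)
(g) forbidden (ΔS fails)
(h) forbidden (parity, ΔL, ΔJ fail)
Total allowed: 1 of 8.

1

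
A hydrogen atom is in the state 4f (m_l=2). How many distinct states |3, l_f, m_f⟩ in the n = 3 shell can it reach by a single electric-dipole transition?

E1 requires Δl = ±1, so l_f ∈ {2, 4}; with 0 ≤ l_f ≤ n_f−1 = 2, the allowed l_f values are {2}.
For l_f = 2: m_f ∈ {m_i−1, m_i, m_i+1} ∩ [−2, 2] = {1, 2} → 2 states.
Total: 2.

2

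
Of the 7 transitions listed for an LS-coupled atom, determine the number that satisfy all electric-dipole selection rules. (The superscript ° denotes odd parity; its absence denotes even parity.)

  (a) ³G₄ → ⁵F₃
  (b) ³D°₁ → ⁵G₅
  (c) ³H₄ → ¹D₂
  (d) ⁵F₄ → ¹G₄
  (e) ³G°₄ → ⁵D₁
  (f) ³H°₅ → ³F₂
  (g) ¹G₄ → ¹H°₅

(a) forbidden (parity, ΔS fail)
(b) forbidden (ΔS, ΔL, ΔJ fail)
(c) forbidden (parity, ΔS, ΔL, ΔJ fail)
(d) forbidden (parity, ΔS fail)
(e) forbidden (ΔS, ΔL, ΔJ fail)
(f) forbidden (ΔL, ΔJ fail)
(g) allowed
Total allowed: 1 of 7.

1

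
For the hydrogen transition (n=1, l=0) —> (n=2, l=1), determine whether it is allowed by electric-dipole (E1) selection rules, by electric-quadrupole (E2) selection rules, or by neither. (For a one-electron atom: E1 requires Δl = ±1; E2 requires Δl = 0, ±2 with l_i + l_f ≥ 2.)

E1

Δl = 1 − 0 = +1; l_i + l_f = 1.
E1 (Δl = ±1): satisfied.
E2 (Δl = 0,±2, l_i+l_f ≥ 2): not satisfied.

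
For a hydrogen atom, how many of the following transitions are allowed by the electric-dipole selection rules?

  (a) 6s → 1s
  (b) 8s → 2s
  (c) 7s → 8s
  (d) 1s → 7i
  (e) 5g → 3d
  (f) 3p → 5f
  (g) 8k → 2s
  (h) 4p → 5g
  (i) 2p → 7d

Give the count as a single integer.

1

(a) forbidden — Δl = +0 (E1 requires Δl = ±1)
(b) forbidden — Δl = +0 (E1 requires Δl = ±1)
(c) forbidden — Δl = +0 (E1 requires Δl = ±1)
(d) forbidden — Δl = +6 (E1 requires Δl = ±1)
(e) forbidden — Δl = -2 (E1 requires Δl = ±1)
(f) forbidden — Δl = +2 (E1 requires Δl = ±1)
(g) forbidden — Δl = -7 (E1 requires Δl = ±1)
(h) forbidden — Δl = +3 (E1 requires Δl = ±1)
(i) allowed
Total allowed: 1 of 9.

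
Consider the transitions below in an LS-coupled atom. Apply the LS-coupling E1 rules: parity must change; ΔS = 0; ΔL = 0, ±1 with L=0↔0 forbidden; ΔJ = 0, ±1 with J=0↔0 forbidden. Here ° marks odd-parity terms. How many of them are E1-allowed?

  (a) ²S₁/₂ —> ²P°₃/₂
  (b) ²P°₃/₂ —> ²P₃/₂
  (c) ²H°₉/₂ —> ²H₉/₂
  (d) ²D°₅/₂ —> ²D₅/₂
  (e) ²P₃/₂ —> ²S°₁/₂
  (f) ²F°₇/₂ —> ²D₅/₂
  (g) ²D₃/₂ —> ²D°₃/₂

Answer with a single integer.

(a) allowed
(b) allowed
(c) allowed
(d) allowed
(e) allowed
(f) allowed
(g) allowed
Total allowed: 7 of 7.

7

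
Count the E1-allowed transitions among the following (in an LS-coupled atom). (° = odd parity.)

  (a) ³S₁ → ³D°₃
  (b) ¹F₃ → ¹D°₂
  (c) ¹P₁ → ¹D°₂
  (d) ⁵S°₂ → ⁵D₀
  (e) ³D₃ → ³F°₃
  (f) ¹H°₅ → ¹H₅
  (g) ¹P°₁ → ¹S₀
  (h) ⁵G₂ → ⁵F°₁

(a) forbidden (ΔL, ΔJ fail)
(b) allowed
(c) allowed
(d) forbidden (ΔL, ΔJ fail)
(e) allowed
(f) allowed
(g) allowed
(h) allowed
Total allowed: 6 of 8.

6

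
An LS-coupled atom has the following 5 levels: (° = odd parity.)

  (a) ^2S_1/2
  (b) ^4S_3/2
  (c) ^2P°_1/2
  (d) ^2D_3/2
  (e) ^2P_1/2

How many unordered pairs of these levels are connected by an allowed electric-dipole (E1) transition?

(a)–(b): forbidden (parity, ΔS, ΔL).
(a)–(c): allowed.
(a)–(d): forbidden (parity, ΔL).
(a)–(e): forbidden (parity).
(b)–(c): forbidden (ΔS).
(b)–(d): forbidden (parity, ΔS, ΔL).
(b)–(e): forbidden (parity, ΔS).
(c)–(d): allowed.
(c)–(e): allowed.
(d)–(e): forbidden (parity).
Allowed pairs: 3 of 10.

3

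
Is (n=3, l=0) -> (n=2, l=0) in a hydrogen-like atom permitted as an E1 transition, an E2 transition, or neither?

Δl = 0 − 0 = +0; l_i + l_f = 0.
E1 (Δl = ±1): not satisfied.
E2 (Δl = 0,±2, l_i+l_f ≥ 2): not satisfied.

neither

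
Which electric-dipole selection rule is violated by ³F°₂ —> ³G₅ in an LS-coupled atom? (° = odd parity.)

the ΔJ = 0, ±1 rule

Parity must change: odd → even — passes.
ΔS = 0: S: 1 → 1 — passes.
ΔL = 0, ±1 (not L=0↔0): L: 3 → 4, ΔL = +1 — passes.
ΔJ = 0, ±1 (not J=0↔0): J: 2 → 5, ΔJ = +3 — fails.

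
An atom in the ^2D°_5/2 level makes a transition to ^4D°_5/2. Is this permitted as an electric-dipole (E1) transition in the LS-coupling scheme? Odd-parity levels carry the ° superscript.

forbidden

Parity must change: odd → odd — fails.
ΔS = 0: S: 1/2 → 3/2 — fails.
ΔL = 0, ±1 (not L=0↔0): L: 2 → 2, ΔL = +0 — ok.
ΔJ = 0, ±1 (not J=0↔0): J: 5/2 → 5/2, ΔJ = +0 — ok.
Rule(s) violated: parity, ΔS.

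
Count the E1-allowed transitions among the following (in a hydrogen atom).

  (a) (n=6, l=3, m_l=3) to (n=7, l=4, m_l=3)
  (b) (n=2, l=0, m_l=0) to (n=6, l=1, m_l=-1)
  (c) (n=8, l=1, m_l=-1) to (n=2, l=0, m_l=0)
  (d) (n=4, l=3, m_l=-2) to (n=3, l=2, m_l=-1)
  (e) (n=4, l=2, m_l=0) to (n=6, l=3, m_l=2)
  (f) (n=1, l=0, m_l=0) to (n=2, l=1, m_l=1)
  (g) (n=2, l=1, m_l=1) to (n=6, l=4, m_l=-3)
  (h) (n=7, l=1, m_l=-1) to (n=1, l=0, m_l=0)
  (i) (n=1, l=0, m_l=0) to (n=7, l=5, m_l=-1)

(a) allowed
(b) allowed
(c) allowed
(d) allowed
(e) forbidden — Δm_l = +2 (E1 requires Δm_l = 0, ±1)
(f) allowed
(g) forbidden — Δl = +3 (E1 requires Δl = ±1); Δm_l = -4 (E1 requires Δm_l = 0, ±1)
(h) allowed
(i) forbidden — Δl = +5 (E1 requires Δl = ±1)
Total allowed: 6 of 9.

6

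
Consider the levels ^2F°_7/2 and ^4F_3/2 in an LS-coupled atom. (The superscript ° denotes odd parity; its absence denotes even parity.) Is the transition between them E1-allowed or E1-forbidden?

Initial level: S=1/2, L=3, J=7/2, parity odd. Final level: S=3/2, L=3, J=3/2, parity even.
Parity must change: odd → even — passes.
ΔS = 0: S: 1/2 → 3/2 — fails.
ΔL = 0, ±1 (not L=0↔0): L: 3 → 3, ΔL = +0 — passes.
ΔJ = 0, ±1 (not J=0↔0): J: 7/2 → 3/2, ΔJ = -2 — fails.
Rule(s) violated: ΔS, ΔJ.

forbidden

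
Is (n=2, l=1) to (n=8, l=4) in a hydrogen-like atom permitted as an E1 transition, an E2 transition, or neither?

neither

Δl = 4 − 1 = +3; l_i + l_f = 5.
E1 (Δl = ±1): not satisfied.
E2 (Δl = 0,±2, l_i+l_f ≥ 2): not satisfied.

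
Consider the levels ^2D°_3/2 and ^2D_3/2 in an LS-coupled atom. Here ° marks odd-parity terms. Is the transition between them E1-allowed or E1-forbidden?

Parity must change: odd → even — passes.
ΔS = 0: S: 1/2 → 1/2 — passes.
ΔL = 0, ±1 (not L=0↔0): L: 2 → 2, ΔL = +0 — passes.
ΔJ = 0, ±1 (not J=0↔0): J: 3/2 → 3/2, ΔJ = +0 — passes.
All four E1 rules are satisfied.

allowed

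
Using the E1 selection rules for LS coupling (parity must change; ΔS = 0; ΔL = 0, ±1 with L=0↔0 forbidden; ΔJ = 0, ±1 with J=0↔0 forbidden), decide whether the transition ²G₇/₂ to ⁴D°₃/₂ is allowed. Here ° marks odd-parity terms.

Initial level: S=1/2, L=4, J=7/2, parity even. Final level: S=3/2, L=2, J=3/2, parity odd.
Parity must change: even → odd — satisfied.
ΔS = 0: S: 1/2 → 3/2 — violated.
ΔL = 0, ±1 (not L=0↔0): L: 4 → 2, ΔL = -2 — violated.
ΔJ = 0, ±1 (not J=0↔0): J: 7/2 → 3/2, ΔJ = -2 — violated.
Rule(s) violated: ΔS, ΔL, ΔJ.

forbidden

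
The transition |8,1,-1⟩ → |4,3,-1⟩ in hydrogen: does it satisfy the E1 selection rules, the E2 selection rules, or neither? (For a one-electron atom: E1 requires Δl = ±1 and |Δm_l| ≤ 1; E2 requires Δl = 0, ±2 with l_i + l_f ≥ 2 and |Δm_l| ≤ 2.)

Δl = 3 − 1 = +2; l_i + l_f = 4.
Δm_l = +0.
E1 (Δl = ±1, |Δm_l| ≤ 1): not satisfied.
E2 (Δl = 0,±2, l_i+l_f ≥ 2, |Δm_l| ≤ 2): satisfied.

E2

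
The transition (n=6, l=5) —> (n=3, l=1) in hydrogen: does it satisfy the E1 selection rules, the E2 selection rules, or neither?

neither

Δl = 1 − 5 = -4; l_i + l_f = 6.
E1 (Δl = ±1): not satisfied.
E2 (Δl = 0,±2, l_i+l_f ≥ 2): not satisfied.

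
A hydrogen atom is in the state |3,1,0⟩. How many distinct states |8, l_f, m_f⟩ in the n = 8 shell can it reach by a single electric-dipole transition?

E1 requires Δl = ±1, so l_f ∈ {0, 2}; with 0 ≤ l_f ≤ n_f−1 = 7, the allowed l_f values are {0, 2}.
For l_f = 0: m_f ∈ {m_i−1, m_i, m_i+1} ∩ [−0, 0] = {0} → 1 state.
For l_f = 2: m_f ∈ {m_i−1, m_i, m_i+1} ∩ [−2, 2] = {-1, 0, 1} → 3 states.
Total: 4.

4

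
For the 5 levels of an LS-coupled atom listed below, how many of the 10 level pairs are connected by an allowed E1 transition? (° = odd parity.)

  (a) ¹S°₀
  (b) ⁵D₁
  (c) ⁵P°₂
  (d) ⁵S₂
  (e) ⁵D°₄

(a)–(b): forbidden (ΔS, ΔL).
(a)–(c): forbidden (parity, ΔS, ΔJ).
(a)–(d): forbidden (ΔS, ΔL, ΔJ).
(a)–(e): forbidden (parity, ΔS, ΔL, ΔJ).
(b)–(c): allowed.
(b)–(d): forbidden (parity, ΔL).
(b)–(e): forbidden (ΔJ).
(c)–(d): allowed.
(c)–(e): forbidden (parity, ΔJ).
(d)–(e): forbidden (ΔL, ΔJ).
Allowed pairs: 2 of 10.

2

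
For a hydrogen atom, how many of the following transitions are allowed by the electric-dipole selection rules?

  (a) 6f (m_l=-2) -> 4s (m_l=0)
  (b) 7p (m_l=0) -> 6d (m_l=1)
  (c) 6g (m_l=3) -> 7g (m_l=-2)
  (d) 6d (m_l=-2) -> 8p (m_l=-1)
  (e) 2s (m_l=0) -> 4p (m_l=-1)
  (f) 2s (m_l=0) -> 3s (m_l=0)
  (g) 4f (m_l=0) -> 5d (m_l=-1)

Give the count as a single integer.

4

(a) forbidden — Δl = -3 (E1 requires Δl = ±1); Δm_l = +2 (E1 requires Δm_l = 0, ±1)
(b) allowed
(c) forbidden — Δl = +0 (E1 requires Δl = ±1); Δm_l = -5 (E1 requires Δm_l = 0, ±1)
(d) allowed
(e) allowed
(f) forbidden — Δl = +0 (E1 requires Δl = ±1)
(g) allowed
Total allowed: 4 of 7.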